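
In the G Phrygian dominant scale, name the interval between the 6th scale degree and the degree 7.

G phrygian dominant: G Ab B C D Eb F.
That puts Eb below F.
From Eb to F is 2 semitones, exactly the major second.

major second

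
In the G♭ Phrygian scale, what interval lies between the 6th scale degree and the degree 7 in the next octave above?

major ninth

Spelling the G♭ Phrygian scale: G♭ A𝄫 B𝄫 C♭ D♭ E𝄫 F♭.
The 6th scale degree is E𝄫 and the scale degree 7 (up an octave) is F♭.
From E𝄫 to F♭ is 14 semitones, exactly the major ninth.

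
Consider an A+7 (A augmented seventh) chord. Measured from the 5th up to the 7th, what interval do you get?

A7#5: A-C#-E#-G.
That puts E# below G.
3 letter names make it a third; at 2 semitones (a whole step narrower than major) the quality is diminished.

d3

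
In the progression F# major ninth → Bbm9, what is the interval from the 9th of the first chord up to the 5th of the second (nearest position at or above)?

The 9th of F# major ninth is G#; the 5th of Bbm9 is F.
From G# to F: 9 semitones over a seventh = diminished.

diminished 7th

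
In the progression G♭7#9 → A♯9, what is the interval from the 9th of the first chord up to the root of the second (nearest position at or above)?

G♭7#9 has A as its 9th, and A♯9 has A♯ as its root.
1 letter names make it a unison; at 1 semitone (a half step wider than perfect) the quality is augmented.

augmented unison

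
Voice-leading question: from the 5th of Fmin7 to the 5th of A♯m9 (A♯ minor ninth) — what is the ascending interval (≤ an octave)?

Fmin7 has C as its 5th, and A♯m9 (A♯ minor ninth) has E♯ as its 5th.
From C to E♯: 5 semitones over a third = augmented.

augmented third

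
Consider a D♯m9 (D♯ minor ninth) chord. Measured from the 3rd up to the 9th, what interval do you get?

major 7th

The chord tones of D♯min9 (D♯ minor ninth) are D♯-F♯-A♯-C♯-E♯.
The 3rd is F♯ and the 9th is E♯.
Counting 7 letters and 11 half steps from F♯ gives a major seventh.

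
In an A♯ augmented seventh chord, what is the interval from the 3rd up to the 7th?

A♯7#5 (A♯ augmented seventh) is spelled A♯-C𝄪-E𝄪-G♯.
The 3rd is C𝄪 and the 7th is G♯.
5 letter names make it a fifth; at 6 semitones (a half step narrower than perfect) the quality is diminished.

diminished 5th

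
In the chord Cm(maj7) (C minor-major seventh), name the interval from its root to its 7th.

major 7th

Spelling the chord: C Eb G B.
So we need the interval from C up to B.
C up to B spans 7 letter names and 11 semitones — a major seventh.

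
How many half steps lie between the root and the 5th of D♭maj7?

7

D♭M7 (D♭ major seventh) is spelled D♭ F A♭ C.
D♭ to A♭ is a perfect fifth: 7 semitones.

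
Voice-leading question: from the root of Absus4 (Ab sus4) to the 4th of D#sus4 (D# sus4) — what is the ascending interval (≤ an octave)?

Absus4 (Ab sus4) has Ab as its root, and D#sus4 (D# sus4) has G# as its 4th.
From Ab to G#: 12 semitones over a seventh = augmented.

augmented seventh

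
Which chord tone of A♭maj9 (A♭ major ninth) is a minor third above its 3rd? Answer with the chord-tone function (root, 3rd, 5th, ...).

5th

A♭maj9 (A♭ major ninth): A♭–C–E♭–G–B♭.
The 3rd is C. A minor third above C is E♭.
E♭ is the chord's 5th.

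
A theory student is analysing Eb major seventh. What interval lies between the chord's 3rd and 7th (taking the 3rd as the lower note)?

Ebmaj7 (Eb major seventh): Eb G Bb D.
3rd = G; 7th = D.
Counting 5 letters and 7 half steps from G gives a perfect fifth.

perfect fifth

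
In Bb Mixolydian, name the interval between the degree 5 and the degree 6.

The scale runs Bb C D Eb F G Ab.
The degree 5 is F and the scale degree 6 is G.
F up to G spans 2 letter names and 2 semitones — a major second.

M2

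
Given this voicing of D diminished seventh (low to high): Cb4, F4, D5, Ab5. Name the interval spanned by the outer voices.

major thirteenth

The outer voices are Cb4 and Ab5.
Cb up to Ab spans 13 letter names and 21 semitones — a major thirteenth.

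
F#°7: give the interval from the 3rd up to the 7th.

diminished 5th

Spelling the chord: F#–A–C–Eb.
The 3rd is A and the 7th is Eb.
A up to Eb is 6 semitones, a half step narrower than a perfect fifth, so the interval is diminished.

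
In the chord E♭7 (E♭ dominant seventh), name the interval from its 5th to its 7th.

The chord tones of E♭ dominant seventh are E♭, G, B♭, D♭.
5th = B♭; 7th = D♭.
B♭ up to D♭ is 3 semitones, a half step narrower than a major third, so the interval is minor.

minor third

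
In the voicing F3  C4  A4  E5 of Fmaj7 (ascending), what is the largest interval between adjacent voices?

Adjacent intervals: F3→C4 = perfect fifth; C4→A4 = major sixth; A4→E5 = perfect fifth.
The largest is C4 to A4, a major sixth (9 semitones).

major sixth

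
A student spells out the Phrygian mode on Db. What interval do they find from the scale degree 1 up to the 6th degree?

minor sixth

The scale runs Db Ebb Fb Gb Ab Bbb Cb.
Scale degree 1 = Db; scale degree 6 = Bbb.
Db up to Bbb is 8 semitones, a half step narrower than a major sixth, so the interval is minor.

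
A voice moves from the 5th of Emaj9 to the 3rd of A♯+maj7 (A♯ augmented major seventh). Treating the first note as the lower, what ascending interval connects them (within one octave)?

augmented second

Emaj9 has B as its 5th, and A♯+maj7 (A♯ augmented major seventh) has C𝄪 as its 3rd.
B up to C𝄪 is 3 semitones, a half step wider than a major second, so the interval is augmented.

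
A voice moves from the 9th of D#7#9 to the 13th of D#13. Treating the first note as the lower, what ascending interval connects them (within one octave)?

The 9th of D#7#9 is E##; the 13th of D#13 is B#.
5 letter names make it a fifth; at 6 semitones (a half step narrower than perfect) the quality is diminished.

diminished fifth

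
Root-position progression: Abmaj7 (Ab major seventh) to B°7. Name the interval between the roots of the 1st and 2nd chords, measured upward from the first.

A2

The roots are Ab and B.
From Ab to B: 3 semitones over a second = augmented.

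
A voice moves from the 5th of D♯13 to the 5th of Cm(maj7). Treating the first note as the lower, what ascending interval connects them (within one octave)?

The 5th of D♯13 is A♯; the 5th of Cm(maj7) is G.
A♯ up to G is 9 semitones, a whole step narrower than a major seventh, so the interval is diminished.

d7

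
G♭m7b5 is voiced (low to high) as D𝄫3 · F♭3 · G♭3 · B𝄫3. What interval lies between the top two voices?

minor third

Those voices are G♭3 and B𝄫3.
From G♭ to B𝄫: 3 semitones over a third = minor.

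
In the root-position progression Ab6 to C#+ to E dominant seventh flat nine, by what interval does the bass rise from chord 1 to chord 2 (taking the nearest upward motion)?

A3

The roots are Ab and C#.
3 letter names make it a third; at 5 semitones (a half step wider than major) the quality is augmented.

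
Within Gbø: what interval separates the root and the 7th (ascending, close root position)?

The chord tones of Gbm7b5 (Gb half-diminished seventh) are Gb–Bbb–Dbb–Fb.
So we need the interval from Gb up to Fb.
Gb up to Fb is 10 semitones, a half step narrower than a major seventh, so the interval is minor.

minor seventh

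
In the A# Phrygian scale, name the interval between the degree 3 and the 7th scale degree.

The scale runs A# B C# D# E# F# G#.
So we need the interval from C# up to G#.
From C# to G# is 7 semitones, exactly the perfect fifth.

perfect fifth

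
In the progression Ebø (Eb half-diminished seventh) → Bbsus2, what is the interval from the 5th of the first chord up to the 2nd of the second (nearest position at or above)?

Ebø (Eb half-diminished seventh) has Bbb as its 5th, and Bbsus2 has C as its 2nd.
2 letter names make it a second; at 3 semitones (a half step wider than major) the quality is augmented.

augmented second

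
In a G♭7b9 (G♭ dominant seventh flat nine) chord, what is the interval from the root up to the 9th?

minor 9th

G♭7b9 is spelled G♭–B♭–D♭–F♭–A𝄫.
Root = G♭; 9th = A𝄫.
G♭ up to A𝄫 is 13 semitones, a half step narrower than a major ninth, so the interval is minor.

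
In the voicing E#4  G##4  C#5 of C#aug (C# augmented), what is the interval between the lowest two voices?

major third

Those voices are E#4 and G##4.
E# up to G## spans 3 letter names and 4 semitones — a major third.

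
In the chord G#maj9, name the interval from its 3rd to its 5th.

minor third

The chord tones of G# major ninth are G# B# D# F## A#.
That puts B# below D#.
From B# to D#: 3 semitones over a third = minor.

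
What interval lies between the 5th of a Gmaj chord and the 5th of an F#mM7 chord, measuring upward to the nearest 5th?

major seventh

The 5th of Gmaj is D; the 5th of F#mM7 is C#.
From D to C# is 11 semitones, exactly the major seventh.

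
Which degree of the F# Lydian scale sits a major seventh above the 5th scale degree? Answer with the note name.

B#

The scale is F# G# A# B# C# D# E#.
The 5th scale degree is C#; a major seventh above that is B# — scale degree 4.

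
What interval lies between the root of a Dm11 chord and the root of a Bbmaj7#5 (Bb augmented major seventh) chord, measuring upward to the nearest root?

m6

Dm11 has D as its root, and Bbmaj7#5 (Bb augmented major seventh) has Bb as its root.
D up to Bb is 8 semitones, a half step narrower than a major sixth, so the interval is minor.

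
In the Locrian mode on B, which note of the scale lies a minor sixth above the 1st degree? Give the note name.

G

The scale is B C D E F G A.
The 1st degree is B; a minor sixth above that is G — scale degree 6.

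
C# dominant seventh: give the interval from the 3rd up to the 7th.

Spelling the chord: C#, E#, G#, B.
So we need the interval from E# up to B.
5 letter names make it a fifth; at 6 semitones (a half step narrower than perfect) the quality is diminished.

diminished 5th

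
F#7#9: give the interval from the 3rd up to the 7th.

Spelling the chord: F# A# C# E G##.
So we need the interval from A# up to E.
From A# to E: 6 semitones over a fifth = diminished.

diminished fifth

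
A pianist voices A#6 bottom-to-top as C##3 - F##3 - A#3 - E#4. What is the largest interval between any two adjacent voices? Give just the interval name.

perfect 5th

Adjacent intervals: C##3→F##3 = perfect fourth; F##3→A#3 = minor third; A#3→E#4 = perfect fifth.
The largest is A#3 to E#4, a perfect fifth (7 semitones).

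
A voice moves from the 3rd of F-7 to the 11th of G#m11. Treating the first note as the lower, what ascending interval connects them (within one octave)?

The 3rd of F-7 is Ab; the 11th of G#m11 is C#.
Ab up to C# is 5 semitones, a half step wider than a major third, so the interval is augmented.

augmented third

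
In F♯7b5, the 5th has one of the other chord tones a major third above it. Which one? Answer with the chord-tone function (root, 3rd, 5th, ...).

Spelling the chord: F♯ A♯ C E.
The 5th is C. A major third above C is E.
E is the chord's 7th.

7th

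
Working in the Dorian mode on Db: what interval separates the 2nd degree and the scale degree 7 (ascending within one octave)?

The scale runs Db Eb Fb Gb Ab Bb Cb.
That puts Eb below Cb.
6 letter names make it a sixth; at 8 semitones (a half step narrower than major) the quality is minor.

minor sixth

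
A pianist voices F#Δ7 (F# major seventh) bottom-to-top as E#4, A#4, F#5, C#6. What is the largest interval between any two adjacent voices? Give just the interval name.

Adjacent intervals: E#4→A#4 = perfect fourth; A#4→F#5 = minor sixth; F#5→C#6 = perfect fifth.
The largest is A#4 to F#5, a minor sixth (8 semitones).

m6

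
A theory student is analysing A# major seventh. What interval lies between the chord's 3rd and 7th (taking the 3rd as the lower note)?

A#Δ7: A#-C##-E#-G##.
That puts C## below G##.
Counting 5 letters and 7 half steps from C## gives a perfect fifth.

P5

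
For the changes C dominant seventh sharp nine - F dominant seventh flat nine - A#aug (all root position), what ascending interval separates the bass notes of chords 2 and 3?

augmented third

The roots are F and A#.
3 letter names make it a third; at 5 semitones (a half step wider than major) the quality is augmented.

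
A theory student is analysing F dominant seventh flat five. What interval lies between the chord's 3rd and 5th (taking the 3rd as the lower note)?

diminished third

F7b5: F A Cb Eb.
The 3rd is A and the 5th is Cb.
From A to Cb: 2 semitones over a third = diminished.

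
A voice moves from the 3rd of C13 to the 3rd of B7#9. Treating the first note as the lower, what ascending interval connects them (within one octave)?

major 7th

The 3rd of C13 is E; the 3rd of B7#9 is D#.
From E to D# is 11 semitones, exactly the major seventh.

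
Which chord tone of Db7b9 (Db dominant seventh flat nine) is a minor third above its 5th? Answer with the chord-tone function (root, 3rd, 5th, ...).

Spelling the chord: Db, F, Ab, Cb, Ebb.
The 5th is Ab. A minor third above Ab is Cb.
Cb is the chord's 7th.

7th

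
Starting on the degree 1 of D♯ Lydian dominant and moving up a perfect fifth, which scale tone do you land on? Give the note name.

A#

The scale is D♯ E♯ F𝄪 G𝄪 A♯ B♯ C♯.
The degree 1 is D♯; a perfect fifth above that is A♯ — scale degree 5.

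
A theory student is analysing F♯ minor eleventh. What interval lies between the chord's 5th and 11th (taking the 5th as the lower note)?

Spelling the chord: F♯–A–C♯–E–G♯–B.
The 5th is C♯ and the 11th is B.
From C♯ to B: 10 semitones over a seventh = minor.

minor seventh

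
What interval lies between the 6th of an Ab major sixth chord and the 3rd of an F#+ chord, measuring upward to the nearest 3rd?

The 6th of Ab major sixth is F; the 3rd of F#+ is A#.
From F to A#: 5 semitones over a third = augmented.

augmented 3rd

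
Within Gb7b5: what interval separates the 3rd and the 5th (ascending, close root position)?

diminished third

The chord tones of Gb dominant seventh flat five are Gb, Bb, Dbb, Fb.
So we need the interval from Bb up to Dbb.
3 letter names make it a third; at 2 semitones (a whole step narrower than major) the quality is diminished.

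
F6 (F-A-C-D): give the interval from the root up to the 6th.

major sixth

Root = F; 6th = D.
From F to D is 9 semitones, exactly the major sixth.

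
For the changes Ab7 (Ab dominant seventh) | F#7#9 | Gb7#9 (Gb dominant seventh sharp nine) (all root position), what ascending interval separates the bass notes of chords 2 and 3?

d2

The roots are F# and Gb.
From F# to Gb: 0 semitones over a second = diminished.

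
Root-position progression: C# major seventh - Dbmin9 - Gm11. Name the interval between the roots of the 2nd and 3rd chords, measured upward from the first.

The roots are Db and G.
Db up to G is 6 semitones, a half step wider than a perfect fourth, so the interval is augmented.

augmented fourth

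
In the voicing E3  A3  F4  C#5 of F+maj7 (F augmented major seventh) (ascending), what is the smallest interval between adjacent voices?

Adjacent intervals: E3→A3 = perfect fourth; A3→F4 = minor sixth; F4→C#5 = augmented fifth.
The smallest is E3 to A3, a perfect fourth (5 semitones).

perfect fourth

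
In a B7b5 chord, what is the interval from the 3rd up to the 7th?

B7b5 is spelled B–D#–F–A.
3rd = D#; 7th = A.
D# up to A is 6 semitones, a half step narrower than a perfect fifth, so the interval is diminished.
This 3–7 tritone is the characteristic tension at the heart of the dominant sound.

diminished fifth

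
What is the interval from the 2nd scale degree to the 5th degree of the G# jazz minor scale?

P4

G# melodic minor: G# A# B C# D# E# F##.
That puts A# below D#.
A# up to D# spans 4 letter names and 5 semitones — a perfect fourth.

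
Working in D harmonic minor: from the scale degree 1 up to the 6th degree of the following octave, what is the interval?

D harmonic minor: D E F G A B♭ C♯.
That puts D below B♭.
D up to B♭ is 20 semitones, a half step narrower than a major thirteenth, so the interval is minor.

m13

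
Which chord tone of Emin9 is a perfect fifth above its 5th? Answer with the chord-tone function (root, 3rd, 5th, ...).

9th

The chord tones of E minor ninth are E–G–B–D–F♯.
The 5th is B. A perfect fifth above B is F♯.
F♯ is the chord's 9th.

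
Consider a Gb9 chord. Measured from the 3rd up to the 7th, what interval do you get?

d5

The chord tones of Gb dominant ninth are Gb, Bb, Db, Fb, Ab.
So we need the interval from Bb up to Fb.
From Bb to Fb: 6 semitones over a fifth = diminished.
This 3–7 tritone is the characteristic tension at the heart of the dominant sound.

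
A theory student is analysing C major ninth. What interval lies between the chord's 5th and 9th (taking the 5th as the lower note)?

Cmaj9 (C major ninth) is spelled C E G B D.
The 5th is G and the 9th is D.
From G to D is 7 semitones, exactly the perfect fifth.

perfect 5th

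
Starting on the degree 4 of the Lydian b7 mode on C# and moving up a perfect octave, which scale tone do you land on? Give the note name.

F##

The scale is C# D# E# F## G# A# B.
The degree 4 is F##; a perfect octave above that is F## — scale degree 4.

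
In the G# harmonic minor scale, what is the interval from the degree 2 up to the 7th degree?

Spelling the G# harmonic minor scale: G# A# B C# D# E F##.
The degree 2 is A# and the scale degree 7 is F##.
A# up to F## spans 6 letter names and 9 semitones — a major sixth.

major 6th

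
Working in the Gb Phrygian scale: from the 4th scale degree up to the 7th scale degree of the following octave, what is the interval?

perfect eleventh

Spelling the Gb Phrygian scale: Gb Abb Bbb Cb Db Ebb Fb.
So we need the interval from Cb up to Fb.
Counting 11 letters and 17 half steps from Cb gives a perfect eleventh.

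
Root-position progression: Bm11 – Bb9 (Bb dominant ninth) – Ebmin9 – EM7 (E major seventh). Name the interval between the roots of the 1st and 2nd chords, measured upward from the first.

The roots are B and Bb.
From B to Bb: 11 semitones over an octave = diminished.

diminished 8th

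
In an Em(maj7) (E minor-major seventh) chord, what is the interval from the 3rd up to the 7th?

augmented fifth

Spelling the chord: E-G-B-D#.
So we need the interval from G up to D#.
G up to D# is 8 semitones, a half step wider than a perfect fifth, so the interval is augmented.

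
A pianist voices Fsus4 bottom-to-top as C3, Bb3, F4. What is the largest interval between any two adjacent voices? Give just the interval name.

minor seventh

Adjacent intervals: C3→Bb3 = minor seventh; Bb3→F4 = perfect fifth.
The largest is C3 to Bb3, a minor seventh (10 semitones).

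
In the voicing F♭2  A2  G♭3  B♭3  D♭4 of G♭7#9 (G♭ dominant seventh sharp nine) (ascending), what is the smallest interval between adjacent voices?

minor third

Adjacent intervals: F♭2→A2 = augmented third; A2→G♭3 = diminished seventh; G♭3→B♭3 = major third; B♭3→D♭4 = minor third.
The smallest is B♭3 to D♭4, a minor third (3 semitones).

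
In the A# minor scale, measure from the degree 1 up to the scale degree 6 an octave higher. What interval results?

m13

A# natural minor: A# B# C# D# E# F# G#.
So we need the interval from A# up to F#.
13 letter names make it a thirteenth; at 20 semitones (a half step narrower than major) the quality is minor.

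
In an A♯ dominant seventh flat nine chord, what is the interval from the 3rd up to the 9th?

Spelling the chord: A♯ C𝄪 E♯ G♯ B.
The 3rd is C𝄪 and the 9th is B.
C𝄪 up to B is 9 semitones, a whole step narrower than a major seventh, so the interval is diminished.

diminished seventh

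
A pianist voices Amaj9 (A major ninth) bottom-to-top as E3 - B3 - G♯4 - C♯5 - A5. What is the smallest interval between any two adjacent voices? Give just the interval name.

Adjacent intervals: E3→B3 = perfect fifth; B3→G♯4 = major sixth; G♯4→C♯5 = perfect fourth; C♯5→A5 = minor sixth.
The smallest is G♯4 to C♯5, a perfect fourth (5 semitones).

perfect fourth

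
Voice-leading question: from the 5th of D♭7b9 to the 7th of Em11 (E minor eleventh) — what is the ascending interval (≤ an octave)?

augmented fourth

The 5th of D♭7b9 is A♭; the 7th of Em11 (E minor eleventh) is D.
From A♭ to D: 6 semitones over a fourth = augmented.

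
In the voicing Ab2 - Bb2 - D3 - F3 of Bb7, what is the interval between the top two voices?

Those voices are D3 and F3.
3 letter names make it a third; at 3 semitones (a half step narrower than major) the quality is minor.

minor third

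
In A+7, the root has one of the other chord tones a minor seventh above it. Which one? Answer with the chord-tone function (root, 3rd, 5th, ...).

Spelling the chord: A C# E# G.
The root is A. A minor seventh above A is G.
G is the chord's 7th.

7th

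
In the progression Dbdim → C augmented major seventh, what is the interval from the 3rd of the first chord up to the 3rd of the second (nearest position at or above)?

augmented 7th

Dbdim has Fb as its 3rd, and C augmented major seventh has E as its 3rd.
From Fb to E: 12 semitones over a seventh = augmented.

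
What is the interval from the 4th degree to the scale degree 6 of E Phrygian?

m3

The scale runs E F G A B C D.
The 4th degree is A and the scale degree 6 is C.
3 letter names make it a third; at 3 semitones (a half step narrower than major) the quality is minor.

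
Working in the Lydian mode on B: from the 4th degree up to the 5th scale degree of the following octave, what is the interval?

Spelling the Lydian mode on B: B C# D# E# F# G# A#.
The 4th degree is E# and the degree 5 (up an octave) is F#.
From E# to F#: 13 semitones over a ninth = minor.

minor 9th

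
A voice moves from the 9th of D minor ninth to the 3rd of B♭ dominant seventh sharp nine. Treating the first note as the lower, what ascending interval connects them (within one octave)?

minor seventh

D minor ninth has E as its 9th, and B♭ dominant seventh sharp nine has D as its 3rd.
From E to D: 10 semitones over a seventh = minor.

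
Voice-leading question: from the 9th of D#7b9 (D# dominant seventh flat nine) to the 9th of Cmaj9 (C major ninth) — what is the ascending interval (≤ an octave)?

m7

The 9th of D#7b9 (D# dominant seventh flat nine) is E; the 9th of Cmaj9 (C major ninth) is D.
E up to D is 10 semitones, a half step narrower than a major seventh, so the interval is minor.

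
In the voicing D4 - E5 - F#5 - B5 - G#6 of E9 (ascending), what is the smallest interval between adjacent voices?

Adjacent intervals: D4→E5 = major ninth; E5→F#5 = major second; F#5→B5 = perfect fourth; B5→G#6 = major sixth.
The smallest is E5 to F#5, a major second (2 semitones).

M2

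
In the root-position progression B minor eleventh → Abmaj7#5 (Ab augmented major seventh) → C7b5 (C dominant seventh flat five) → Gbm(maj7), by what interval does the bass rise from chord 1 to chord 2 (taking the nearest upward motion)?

diminished seventh

The roots are B and Ab.
B up to Ab is 9 semitones, a whole step narrower than a major seventh, so the interval is diminished.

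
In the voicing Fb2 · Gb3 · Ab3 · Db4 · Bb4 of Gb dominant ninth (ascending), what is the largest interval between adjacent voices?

M9

Adjacent intervals: Fb2→Gb3 = major ninth; Gb3→Ab3 = major second; Ab3→Db4 = perfect fourth; Db4→Bb4 = major sixth.
The largest is Fb2 to Gb3, a major ninth (14 semitones).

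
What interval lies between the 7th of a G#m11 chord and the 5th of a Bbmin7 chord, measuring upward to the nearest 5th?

d8

G#m11 has F# as its 7th, and Bbmin7 has F as its 5th.
From F# to F: 11 semitones over an octave = diminished.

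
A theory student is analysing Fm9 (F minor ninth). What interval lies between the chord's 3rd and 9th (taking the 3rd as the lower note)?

Fm9 (F minor ninth) is spelled F A♭ C E♭ G.
3rd = A♭; 9th = G.
A♭ up to G spans 7 letter names and 11 semitones — a major seventh.

major seventh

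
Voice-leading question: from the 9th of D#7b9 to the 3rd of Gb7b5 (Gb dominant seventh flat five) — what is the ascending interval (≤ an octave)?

diminished fifth

The 9th of D#7b9 is E; the 3rd of Gb7b5 (Gb dominant seventh flat five) is Bb.
From E to Bb: 6 semitones over a fifth = diminished.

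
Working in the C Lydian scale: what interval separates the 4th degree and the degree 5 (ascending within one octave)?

Spelling the C Lydian scale: C D E F# G A B.
4th degree = F#; scale degree 5 = G.
F# up to G is 1 semitone, a half step narrower than a major second, so the interval is minor.

minor 2nd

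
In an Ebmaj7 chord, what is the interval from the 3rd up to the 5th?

Spelling the chord: Eb G Bb D.
The 3rd is G and the 5th is Bb.
3 letter names make it a third; at 3 semitones (a half step narrower than major) the quality is minor.

minor 3rd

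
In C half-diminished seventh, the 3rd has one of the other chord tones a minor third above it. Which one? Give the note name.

Spelling the chord: C–E♭–G♭–B♭.
The 3rd is E♭. A minor third above E♭ is G♭.
G♭ is the chord's 5th.

Gb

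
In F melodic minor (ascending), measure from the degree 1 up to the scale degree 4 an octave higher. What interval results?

P11

Spelling F melodic minor (ascending): F G A♭ B♭ C D E.
Degree 1 = F; 4th scale degree (up an octave) = B♭.
From F to B♭ is 17 semitones, exactly the perfect eleventh.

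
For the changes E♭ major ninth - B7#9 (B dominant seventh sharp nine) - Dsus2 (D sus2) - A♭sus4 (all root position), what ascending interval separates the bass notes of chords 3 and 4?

diminished 5th

The roots are D and A♭.
D up to A♭ is 6 semitones, a half step narrower than a perfect fifth, so the interval is diminished.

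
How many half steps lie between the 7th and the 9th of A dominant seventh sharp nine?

5

A dominant seventh sharp nine: A C# E G B#.
G to B# is an augmented third: 5 semitones.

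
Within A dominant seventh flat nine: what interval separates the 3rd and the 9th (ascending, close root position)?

diminished seventh

Spelling the chord: A–C#–E–G–Bb.
That puts C# below Bb.
From C# to Bb: 9 semitones over a seventh = diminished.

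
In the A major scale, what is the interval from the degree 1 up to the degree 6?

Spelling the A major scale: A B C# D E F# G#.
Degree 1 = A; 6th scale degree = F#.
From A to F# is 9 semitones, exactly the major sixth.

M6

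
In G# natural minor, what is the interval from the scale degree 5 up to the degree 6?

Spelling G# natural minor: G# A# B C# D# E F#.
That puts D# below E.
From D# to E: 1 semitone over a second = minor.

minor 2nd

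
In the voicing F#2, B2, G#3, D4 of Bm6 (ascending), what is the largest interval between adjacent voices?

major 6th

Adjacent intervals: F#2→B2 = perfect fourth; B2→G#3 = major sixth; G#3→D4 = diminished fifth.
The largest is B2 to G#3, a major sixth (9 semitones).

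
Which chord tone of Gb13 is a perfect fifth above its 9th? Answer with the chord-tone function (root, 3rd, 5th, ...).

13th

Gb dominant thirteenth is spelled Gb, Bb, Db, Fb, Ab, Eb.
The 9th is Ab. A perfect fifth above Ab is Eb.
Eb is the chord's 13th.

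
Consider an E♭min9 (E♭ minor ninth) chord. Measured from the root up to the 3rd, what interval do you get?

m3

Spelling the chord: E♭–G♭–B♭–D♭–F.
The root is E♭ and the 3rd is G♭.
From E♭ to G♭: 3 semitones over a third = minor.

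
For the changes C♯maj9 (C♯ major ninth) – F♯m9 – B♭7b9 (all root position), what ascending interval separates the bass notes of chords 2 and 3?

The roots are F♯ and B♭.
From F♯ to B♭: 4 semitones over a fourth = diminished.

diminished fourth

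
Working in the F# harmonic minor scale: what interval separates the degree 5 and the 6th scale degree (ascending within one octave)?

minor second

The scale runs F# G# A B C# D E#.
Degree 5 = C#; 6th degree = D.
From C# to D: 1 semitone over a second = minor.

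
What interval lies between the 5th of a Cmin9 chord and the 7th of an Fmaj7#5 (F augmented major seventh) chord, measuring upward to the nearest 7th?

major sixth

Cmin9 has G as its 5th, and Fmaj7#5 (F augmented major seventh) has E as its 7th.
G up to E spans 6 letter names and 9 semitones — a major sixth.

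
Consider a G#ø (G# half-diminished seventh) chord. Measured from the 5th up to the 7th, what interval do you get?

G#ø is spelled G#-B-D-F#.
So we need the interval from D up to F#.
D up to F# spans 3 letter names and 4 semitones — a major third.

major 3rd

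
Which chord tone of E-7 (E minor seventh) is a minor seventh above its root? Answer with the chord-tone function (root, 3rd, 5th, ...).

7th

The chord tones of E minor seventh are E, G, B, D.
The root is E. A minor seventh above E is D.
D is the chord's 7th.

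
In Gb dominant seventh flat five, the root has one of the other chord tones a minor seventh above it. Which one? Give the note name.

The chord tones of Gb dominant seventh flat five are Gb–Bb–Dbb–Fb.
The root is Gb. A minor seventh above Gb is Fb.
Fb is the chord's 7th.

Fb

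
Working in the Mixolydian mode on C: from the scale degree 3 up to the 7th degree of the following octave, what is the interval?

The scale runs C D E F G A B♭.
The scale degree 3 is E and the 7th degree (up an octave) is B♭.
From E to B♭: 18 semitones over a twelfth = diminished.

diminished twelfth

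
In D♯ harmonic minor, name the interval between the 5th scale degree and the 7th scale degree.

D♯ harmonic minor: D♯ E♯ F♯ G♯ A♯ B C𝄪.
So we need the interval from A♯ up to C𝄪.
From A♯ to C𝄪 is 4 semitones, exactly the major third.

major third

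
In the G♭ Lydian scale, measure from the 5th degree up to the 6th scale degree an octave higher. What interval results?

major ninth

The scale runs G♭ A♭ B♭ C D♭ E♭ F.
5th degree = D♭; scale degree 6 (up an octave) = E♭.
D♭ up to E♭ spans 9 letter names and 14 semitones — a major ninth.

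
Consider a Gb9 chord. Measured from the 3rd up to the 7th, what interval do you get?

Gb dominant ninth: Gb Bb Db Fb Ab.
So we need the interval from Bb up to Fb.
From Bb to Fb: 6 semitones over a fifth = diminished.

diminished 5th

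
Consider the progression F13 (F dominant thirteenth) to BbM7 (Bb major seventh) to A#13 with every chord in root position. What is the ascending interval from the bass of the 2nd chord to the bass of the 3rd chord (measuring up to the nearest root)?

A7

The roots are Bb and A#.
7 letter names make it a seventh; at 12 semitones (a half step wider than major) the quality is augmented.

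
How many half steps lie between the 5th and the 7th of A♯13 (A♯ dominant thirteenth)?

3

A♯13: A♯ C𝄪 E♯ G♯ B♯ F𝄪.
E♯ to G♯ is a minor third: 3 semitones.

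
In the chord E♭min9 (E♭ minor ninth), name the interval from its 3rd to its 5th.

major third

The chord tones of E♭ minor ninth are E♭-G♭-B♭-D♭-F.
So we need the interval from G♭ up to B♭.
G♭ up to B♭ spans 3 letter names and 4 semitones — a major third.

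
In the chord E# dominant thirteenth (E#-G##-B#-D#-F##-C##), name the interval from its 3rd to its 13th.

3rd = G##; 13th = C##.
G## up to C## spans 11 letter names and 17 semitones — a perfect eleventh.

perfect eleventh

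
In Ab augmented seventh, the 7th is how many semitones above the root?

Spelling the chord: Ab-C-E-Gb.
Ab to Gb is a minor seventh: 10 semitones.

10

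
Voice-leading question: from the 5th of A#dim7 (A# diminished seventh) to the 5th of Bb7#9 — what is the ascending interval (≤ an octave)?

A#dim7 (A# diminished seventh) has E as its 5th, and Bb7#9 has F as its 5th.
From E to F: 1 semitone over a second = minor.

m2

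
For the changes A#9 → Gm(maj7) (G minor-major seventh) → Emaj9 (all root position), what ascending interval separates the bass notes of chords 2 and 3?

The roots are G and E.
Counting 6 letters and 9 half steps from G gives a major sixth.

M6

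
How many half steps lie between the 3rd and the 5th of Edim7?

3

E°7 (E diminished seventh): E, G, Bb, Db.
G to Bb is a minor third: 3 semitones.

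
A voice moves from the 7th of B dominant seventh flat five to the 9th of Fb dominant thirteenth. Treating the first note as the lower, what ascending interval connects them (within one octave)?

diminished seventh

The 7th of B dominant seventh flat five is A; the 9th of Fb dominant thirteenth is Gb.
7 letter names make it a seventh; at 9 semitones (a whole step narrower than major) the quality is diminished.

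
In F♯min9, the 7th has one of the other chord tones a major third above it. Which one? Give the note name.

F♯m9 (F♯ minor ninth): F♯-A-C♯-E-G♯.
The 7th is E. A major third above E is G♯.
G♯ is the chord's 9th.

G#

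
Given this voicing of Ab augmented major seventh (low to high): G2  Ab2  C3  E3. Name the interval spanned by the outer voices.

The outer voices are G2 and E3.
From G to E is 9 semitones, exactly the major sixth.

M6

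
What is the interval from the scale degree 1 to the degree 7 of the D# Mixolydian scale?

Spelling the D# Mixolydian scale: D# E# F## G# A# B# C#.
So we need the interval from D# up to C#.
From D# to C#: 10 semitones over a seventh = minor.

m7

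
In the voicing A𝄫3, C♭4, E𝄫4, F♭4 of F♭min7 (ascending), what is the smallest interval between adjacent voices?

major second

Adjacent intervals: A𝄫3→C♭4 = major third; C♭4→E𝄫4 = minor third; E𝄫4→F♭4 = major second.
The smallest is E𝄫4 to F♭4, a major second (2 semitones).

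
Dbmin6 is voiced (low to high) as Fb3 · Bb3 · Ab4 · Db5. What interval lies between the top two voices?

Those voices are Ab4 and Db5.
Counting 4 letters and 5 half steps from Ab gives a perfect fourth.

perfect fourth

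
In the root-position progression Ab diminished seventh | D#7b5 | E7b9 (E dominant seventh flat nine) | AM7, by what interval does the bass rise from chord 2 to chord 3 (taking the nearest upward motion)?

The roots are D# and E.
D# up to E is 1 semitone, a half step narrower than a major second, so the interval is minor.

minor second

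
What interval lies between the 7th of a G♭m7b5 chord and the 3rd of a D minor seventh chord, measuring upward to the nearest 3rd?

augmented unison

G♭m7b5 has F♭ as its 7th, and D minor seventh has F as its 3rd.
F♭ up to F is 1 semitone, a half step wider than a perfect unison, so the interval is augmented.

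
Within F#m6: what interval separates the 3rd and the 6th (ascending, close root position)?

A4

F#m6 (F# minor sixth): F#, A, C#, D#.
3rd = A; 6th = D#.
From A to D#: 6 semitones over a fourth = augmented.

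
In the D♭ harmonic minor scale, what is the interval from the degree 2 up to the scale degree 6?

diminished fifth

The scale runs D♭ E♭ F♭ G♭ A♭ B𝄫 C.
Degree 2 = E♭; 6th scale degree = B𝄫.
E♭ up to B𝄫 is 6 semitones, a half step narrower than a perfect fifth, so the interval is diminished.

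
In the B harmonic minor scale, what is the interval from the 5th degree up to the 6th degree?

minor second

The scale runs B C# D E F# G A#.
So we need the interval from F# up to G.
F# up to G is 1 semitone, a half step narrower than a major second, so the interval is minor.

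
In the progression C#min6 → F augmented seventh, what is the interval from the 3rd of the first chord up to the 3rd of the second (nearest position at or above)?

perfect fourth

The 3rd of C#min6 is E; the 3rd of F augmented seventh is A.
From E to A is 5 semitones, exactly the perfect fourth.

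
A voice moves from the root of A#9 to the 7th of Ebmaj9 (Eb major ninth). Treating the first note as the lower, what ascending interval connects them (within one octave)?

A#9 has A# as its root, and Ebmaj9 (Eb major ninth) has D as its 7th.
A# up to D is 4 semitones, a half step narrower than a perfect fourth, so the interval is diminished.

diminished fourth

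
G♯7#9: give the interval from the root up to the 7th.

minor seventh

G♯7#9 (G♯ dominant seventh sharp nine): G♯, B♯, D♯, F♯, A𝄪.
That puts G♯ below F♯.
G♯ up to F♯ is 10 semitones, a half step narrower than a major seventh, so the interval is minor.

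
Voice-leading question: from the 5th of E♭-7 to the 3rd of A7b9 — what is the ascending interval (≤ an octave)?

A2

E♭-7 has B♭ as its 5th, and A7b9 has C♯ as its 3rd.
2 letter names make it a second; at 3 semitones (a half step wider than major) the quality is augmented.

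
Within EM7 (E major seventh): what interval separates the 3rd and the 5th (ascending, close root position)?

minor 3rd

Spelling the chord: E G♯ B D♯.
So we need the interval from G♯ up to B.
3 letter names make it a third; at 3 semitones (a half step narrower than major) the quality is minor.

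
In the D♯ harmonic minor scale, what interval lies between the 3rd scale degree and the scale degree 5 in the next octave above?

Spelling the D♯ harmonic minor scale: D♯ E♯ F♯ G♯ A♯ B C𝄪.
The 3rd scale degree is F♯ and the 5th degree (up an octave) is A♯.
Counting 10 letters and 16 half steps from F♯ gives a major tenth.

major tenth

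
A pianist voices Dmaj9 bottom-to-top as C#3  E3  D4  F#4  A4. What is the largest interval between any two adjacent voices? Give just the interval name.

m7

Adjacent intervals: C#3→E3 = minor third; E3→D4 = minor seventh; D4→F#4 = major third; F#4→A4 = minor third.
The largest is E3 to D4, a minor seventh (10 semitones).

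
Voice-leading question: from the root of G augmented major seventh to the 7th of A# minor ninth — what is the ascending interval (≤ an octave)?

G augmented major seventh has G as its root, and A# minor ninth has G# as its 7th.
G up to G# is 1 semitone, a half step wider than a perfect unison, so the interval is augmented.

augmented 1st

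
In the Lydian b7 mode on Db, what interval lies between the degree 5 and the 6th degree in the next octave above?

Db lydian dominant: Db Eb F G Ab Bb Cb.
So we need the interval from Ab up to Bb.
Counting 9 letters and 14 half steps from Ab gives a major ninth.

major 9th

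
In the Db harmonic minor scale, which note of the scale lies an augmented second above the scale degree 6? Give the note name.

C

The scale is Db Eb Fb Gb Ab Bbb C.
The scale degree 6 is Bbb; an augmented second above that is C — scale degree 7.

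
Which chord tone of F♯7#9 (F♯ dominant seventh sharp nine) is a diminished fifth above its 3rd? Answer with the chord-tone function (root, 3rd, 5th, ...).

7th

Spelling the chord: F♯, A♯, C♯, E, G𝄪.
The 3rd is A♯. A diminished fifth above A♯ is E.
E is the chord's 7th.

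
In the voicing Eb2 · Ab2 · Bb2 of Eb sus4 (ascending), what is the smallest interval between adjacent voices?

major second

Adjacent intervals: Eb2→Ab2 = perfect fourth; Ab2→Bb2 = major second.
The smallest is Ab2 to Bb2, a major second (2 semitones).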